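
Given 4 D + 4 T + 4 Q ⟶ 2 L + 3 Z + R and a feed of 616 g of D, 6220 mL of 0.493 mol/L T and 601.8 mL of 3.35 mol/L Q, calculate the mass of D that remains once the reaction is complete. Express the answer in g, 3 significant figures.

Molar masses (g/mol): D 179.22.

n(D) = 616.0 / 179.22 = 3.437 mol
n(T) = 0.493 × 6220/1000 = 3.066 mol
n(Q) = 3.35 × 601.8/1000 = 2.016 mol
n/ν for D = 3.437/4 = 0.8593
n/ν for T = 3.066/4 = 0.7665
n/ν for Q = 2.016/4 = 0.5040
Smallest n/ν is Q → limiting reagent.
D consumed = (4/4) × 2.016 = 2.016 mol
D remaining = 3.437 − 2.016 = 1.421 mol
mass = 1.421 × 179.22 = 254.7 g

255 g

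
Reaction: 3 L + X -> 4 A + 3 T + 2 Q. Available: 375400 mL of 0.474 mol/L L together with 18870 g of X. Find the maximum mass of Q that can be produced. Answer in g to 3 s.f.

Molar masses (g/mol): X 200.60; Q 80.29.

9520 g

n(L) = 0.474 × 375400/1000 = 177.9 mol
n(X) = 18870 / 200.60 = 94.07 mol
n/ν for L = 177.9/3 = 59.30
n/ν for X = 94.07/1 = 94.07
Smallest n/ν is L → limiting reagent.
n(Q) = (2/3) × 177.9 = 118.6 mol
mass = 118.6 × 80.29 = 9522 g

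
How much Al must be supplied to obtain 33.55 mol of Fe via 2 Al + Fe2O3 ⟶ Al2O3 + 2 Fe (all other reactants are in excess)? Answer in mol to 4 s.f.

n(Fe) = 33.55 mol
n(Al) = (2/2) × 33.55 = 33.55 mol

33.55 mol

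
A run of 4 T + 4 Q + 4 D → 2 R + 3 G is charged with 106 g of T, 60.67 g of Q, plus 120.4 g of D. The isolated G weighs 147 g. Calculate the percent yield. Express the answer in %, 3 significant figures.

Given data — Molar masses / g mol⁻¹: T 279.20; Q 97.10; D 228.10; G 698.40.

n(T) = 106.0 / 279.20 = 0.3797 mol
n(Q) = 60.67 / 97.10 = 0.6248 mol
n(D) = 120.4 / 228.10 = 0.5278 mol
n/ν for T = 0.3797/4 = 0.09493
n/ν for Q = 0.6248/4 = 0.1562
n/ν for D = 0.5278/4 = 0.1320
Smallest n/ν is T → limiting reagent.
theoretical n(G) = (3/4) × 0.3797 = 0.2848 mol → 198.9 g
% yield = 147 / 198.9 × 100 = 73.91 %

73.9 %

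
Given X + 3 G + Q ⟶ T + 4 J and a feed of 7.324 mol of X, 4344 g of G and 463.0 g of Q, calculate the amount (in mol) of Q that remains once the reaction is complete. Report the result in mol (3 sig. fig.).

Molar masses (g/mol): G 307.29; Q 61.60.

n(X) = 7.324 mol
n(G) = 4344 / 307.29 = 14.14 mol
n(Q) = 463.0 / 61.60 = 7.516 mol
n/ν for X = 7.324/1 = 7.324
n/ν for G = 14.14/3 = 4.713
n/ν for Q = 7.516/1 = 7.516
Smallest n/ν is G → limiting reagent.
Q consumed = (1/3) × 14.14 = 4.713 mol
Q remaining = 7.516 − 4.713 = 2.803 mol

2.80 mol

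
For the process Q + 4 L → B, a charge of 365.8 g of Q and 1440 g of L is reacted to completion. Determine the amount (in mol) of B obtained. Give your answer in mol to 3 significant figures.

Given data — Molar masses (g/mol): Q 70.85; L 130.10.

2.77 mol

n(Q) = 365.8 / 70.85 = 5.163 mol
n(L) = 1440 / 130.10 = 11.07 mol
n/ν → Q: 5.163, L: 2.768; L is limiting.
n(B) = (1/4) × 11.07 = 2.768 mol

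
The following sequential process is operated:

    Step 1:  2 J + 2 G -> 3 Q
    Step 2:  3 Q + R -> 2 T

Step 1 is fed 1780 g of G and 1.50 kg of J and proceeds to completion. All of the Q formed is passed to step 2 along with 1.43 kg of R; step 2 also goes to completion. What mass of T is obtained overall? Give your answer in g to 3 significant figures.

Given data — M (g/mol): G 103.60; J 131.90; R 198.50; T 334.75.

Step 1:
n(G) = 1780 / 103.60 = 17.18 mol
n(J) = 1.500×1000 / 131.90 = 11.37 mol
n/ν → G: 8.590, J: 5.685; J is limiting.
n(Q) produced = (3/2) × 11.37 = 17.06 mol
Step 2:
n(Q) available = 17.06 mol
n(R) = 1.430×1000 / 198.50 = 7.204 mol
n/ν → Q: 5.687, R: 7.204; Q is limiting.
n(T) = (2/3) × 17.06 = 11.37 mol
mass = 11.37 × 334.75 = 3806 g

3810 g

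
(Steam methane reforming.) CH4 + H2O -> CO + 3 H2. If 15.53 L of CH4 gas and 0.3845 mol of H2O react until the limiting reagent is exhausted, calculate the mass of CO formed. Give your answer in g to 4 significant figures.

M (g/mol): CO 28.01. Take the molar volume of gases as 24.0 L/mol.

n(CH4) = 15.53 / 24.0 = 0.6471 mol
n(H2O) = 0.3845 mol
n/ν → CH4: 0.6471, H2O: 0.3845; H2O is limiting.
n(CO) = (1/1) × 0.3845 = 0.3845 mol
mass = 0.3845 × 28.01 = 10.77 g

10.77 g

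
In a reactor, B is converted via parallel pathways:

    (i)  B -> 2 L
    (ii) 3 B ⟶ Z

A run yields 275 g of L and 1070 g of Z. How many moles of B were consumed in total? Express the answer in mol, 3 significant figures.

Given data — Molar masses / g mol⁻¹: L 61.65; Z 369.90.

n(L) = 275 / 61.65 = 4.461 mol
n(Z) = 1070 / 369.90 = 2.893 mol
n(B) via (i) = (1/2)×4.461 = 2.231 mol
n(B) via (ii) = (3/1)×2.893 = 8.679 mol
total n(B) = 2.231 + 8.679 = 10.91 mol

10.9 mol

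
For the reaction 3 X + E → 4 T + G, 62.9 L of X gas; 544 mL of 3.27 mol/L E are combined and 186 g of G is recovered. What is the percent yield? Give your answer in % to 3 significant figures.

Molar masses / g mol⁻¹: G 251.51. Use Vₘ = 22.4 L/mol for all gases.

79.0 %

n(X) = 62.90 / 22.4 = 2.808 mol
n(E) = 3.27 × 544.0/1000 = 1.779 mol
n/ν for X = 2.808/3 = 0.9360
n/ν for E = 1.779/1 = 1.779
Smallest n/ν is X → limiting reagent.
theoretical n(G) = (1/3) × 2.808 = 0.9360 mol → 235.4 g
% yield = 186 / 235.4 × 100 = 79.01 %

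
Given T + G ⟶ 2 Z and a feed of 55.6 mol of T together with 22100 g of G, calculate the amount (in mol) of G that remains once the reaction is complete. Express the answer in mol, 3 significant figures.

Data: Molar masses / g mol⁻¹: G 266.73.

n(T) = 55.60 mol
n(G) = 22100 / 266.73 = 82.86 mol
n/ν → T: 55.60, G: 82.86; T is limiting.
G consumed = (1/1) × 55.60 = 55.60 mol
G remaining = 82.86 − 55.60 = 27.26 mol

27.3 mol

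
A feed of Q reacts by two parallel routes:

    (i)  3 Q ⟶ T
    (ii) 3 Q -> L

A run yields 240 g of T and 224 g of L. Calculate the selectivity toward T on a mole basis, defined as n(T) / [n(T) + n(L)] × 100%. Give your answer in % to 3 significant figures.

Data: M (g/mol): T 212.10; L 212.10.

51.7 %

n(T) = 240 / 212.10 = 1.132 mol
n(L) = 224 / 212.10 = 1.056 mol
selectivity = 1.132/(1.132+1.056) × 100 = 51.74 %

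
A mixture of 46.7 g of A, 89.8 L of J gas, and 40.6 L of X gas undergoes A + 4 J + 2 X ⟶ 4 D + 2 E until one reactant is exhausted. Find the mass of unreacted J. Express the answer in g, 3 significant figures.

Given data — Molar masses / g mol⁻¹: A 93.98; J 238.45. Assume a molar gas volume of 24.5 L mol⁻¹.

400 g

n(A) = 46.70 / 93.98 = 0.4969 mol
n(J) = 89.80 / 24.5 = 3.665 mol
n(X) = 40.60 / 24.5 = 1.657 mol
n/ν for A = 0.4969/1 = 0.4969
n/ν for J = 3.665/4 = 0.9163
n/ν for X = 1.657/2 = 0.8285
Smallest n/ν is A → limiting reagent.
J consumed = (4/1) × 0.4969 = 1.988 mol
J remaining = 3.665 − 1.988 = 1.677 mol
mass = 1.677 × 238.45 = 399.9 g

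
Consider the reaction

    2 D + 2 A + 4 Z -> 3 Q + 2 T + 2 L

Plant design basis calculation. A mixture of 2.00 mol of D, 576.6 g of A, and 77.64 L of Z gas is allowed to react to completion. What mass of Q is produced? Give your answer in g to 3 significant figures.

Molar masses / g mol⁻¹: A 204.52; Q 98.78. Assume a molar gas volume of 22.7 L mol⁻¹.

253 g

n(D) = 2.000 mol
n(A) = 576.6 / 204.52 = 2.819 mol
n(Z) = 77.64 / 22.7 = 3.420 mol
n/ν for D = 2.000/2 = 1.000
n/ν for A = 2.819/2 = 1.410
n/ν for Z = 3.420/4 = 0.8550
Smallest n/ν is Z → limiting reagent.
n(Q) = (3/4) × 3.420 = 2.565 mol
mass = 2.565 × 98.78 = 253.4 g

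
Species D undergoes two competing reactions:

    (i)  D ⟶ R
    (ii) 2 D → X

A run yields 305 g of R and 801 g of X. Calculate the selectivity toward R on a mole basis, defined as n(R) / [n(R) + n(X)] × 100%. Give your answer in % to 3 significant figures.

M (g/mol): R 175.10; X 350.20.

n(R) = 305 / 175.10 = 1.742 mol
n(X) = 801 / 350.20 = 2.287 mol
selectivity = 1.742/(1.742+2.287) × 100 = 43.24 %

43.2 %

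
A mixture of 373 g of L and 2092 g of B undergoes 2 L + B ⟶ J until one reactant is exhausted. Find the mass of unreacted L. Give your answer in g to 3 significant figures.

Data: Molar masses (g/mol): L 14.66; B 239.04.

116 g

n(L) = 373.0 / 14.66 = 25.44 mol
n(B) = 2092 / 239.04 = 8.752 mol
n/ν for L = 25.44/2 = 12.72
n/ν for B = 8.752/1 = 8.752
Smallest n/ν is B → limiting reagent.
L consumed = (2/1) × 8.752 = 17.50 mol
L remaining = 25.44 − 17.50 = 7.940 mol
mass = 7.940 × 14.66 = 116.4 g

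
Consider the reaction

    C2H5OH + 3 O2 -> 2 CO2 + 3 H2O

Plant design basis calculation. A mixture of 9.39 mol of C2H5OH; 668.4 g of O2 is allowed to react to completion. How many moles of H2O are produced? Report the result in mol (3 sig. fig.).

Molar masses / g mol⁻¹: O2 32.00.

20.9 mol

n(C2H5OH) = 9.390 mol
n(O2) = 668.4 / 32.00 = 20.89 mol
n/ν for C2H5OH = 9.390/1 = 9.390
n/ν for O2 = 20.89/3 = 6.963
Smallest n/ν is O2 → limiting reagent.
n(H2O) = (3/3) × 20.89 = 20.89 mol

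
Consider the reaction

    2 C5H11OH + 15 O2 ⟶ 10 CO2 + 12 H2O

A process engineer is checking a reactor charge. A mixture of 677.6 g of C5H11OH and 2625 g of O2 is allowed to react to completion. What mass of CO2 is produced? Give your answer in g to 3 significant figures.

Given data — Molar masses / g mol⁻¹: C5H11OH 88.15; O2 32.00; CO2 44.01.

1690 g

n(C5H11OH) = 677.6 / 88.15 = 7.687 mol
n(O2) = 2625 / 32.00 = 82.03 mol
n/ν for C5H11OH = 7.687/2 = 3.844
n/ν for O2 = 82.03/15 = 5.469
Smallest n/ν is C5H11OH → limiting reagent.
n(CO2) = (10/2) × 7.687 = 38.44 mol
mass = 38.44 × 44.01 = 1692 g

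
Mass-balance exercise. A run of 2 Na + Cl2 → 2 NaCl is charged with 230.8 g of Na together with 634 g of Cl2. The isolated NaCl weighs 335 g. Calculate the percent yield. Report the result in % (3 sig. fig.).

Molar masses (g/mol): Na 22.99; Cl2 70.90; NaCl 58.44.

n(Na) = 230.8 / 22.99 = 10.04 mol
n(Cl2) = 634.0 / 70.90 = 8.942 mol
n/ν → Na: 5.020, Cl2: 8.942; Na is limiting.
theoretical n(NaCl) = (2/2) × 10.04 = 10.04 mol → 586.7 g
% yield = 335 / 586.7 × 100 = 57.10 %

57.1 %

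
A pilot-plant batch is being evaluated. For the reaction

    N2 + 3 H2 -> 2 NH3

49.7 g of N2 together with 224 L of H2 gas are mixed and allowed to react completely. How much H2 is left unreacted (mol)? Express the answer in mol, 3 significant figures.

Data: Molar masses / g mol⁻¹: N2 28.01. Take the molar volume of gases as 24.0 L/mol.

4.01 mol

n(N2) = 49.70 / 28.01 = 1.774 mol
n(H2) = 224.0 / 24.0 = 9.333 mol
n/ν → N2: 1.774, H2: 3.111; N2 is limiting.
H2 consumed = (3/1) × 1.774 = 5.322 mol
H2 remaining = 9.333 − 5.322 = 4.011 mol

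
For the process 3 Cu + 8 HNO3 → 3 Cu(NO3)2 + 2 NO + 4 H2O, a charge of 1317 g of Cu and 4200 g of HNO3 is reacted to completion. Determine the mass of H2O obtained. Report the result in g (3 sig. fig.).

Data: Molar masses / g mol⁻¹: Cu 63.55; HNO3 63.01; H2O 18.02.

n(Cu) = 1317 / 63.55 = 20.72 mol
n(HNO3) = 4200 / 63.01 = 66.66 mol
n/ν → Cu: 6.907, HNO3: 8.333; Cu is limiting.
n(H2O) = (4/3) × 20.72 = 27.63 mol
mass = 27.63 × 18.02 = 497.9 g

498 g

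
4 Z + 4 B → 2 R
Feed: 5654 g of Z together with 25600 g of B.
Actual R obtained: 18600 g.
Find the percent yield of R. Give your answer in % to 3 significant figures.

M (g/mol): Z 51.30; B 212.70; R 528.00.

63.9 %

n(Z) = 5654 / 51.30 = 110.2 mol
n(B) = 25600 / 212.70 = 120.4 mol
n/ν → Z: 27.55, B: 30.10; Z is limiting.
theoretical n(R) = (2/4) × 110.2 = 55.10 mol → 29090 g
% yield = 18600 / 29090 × 100 = 63.94 %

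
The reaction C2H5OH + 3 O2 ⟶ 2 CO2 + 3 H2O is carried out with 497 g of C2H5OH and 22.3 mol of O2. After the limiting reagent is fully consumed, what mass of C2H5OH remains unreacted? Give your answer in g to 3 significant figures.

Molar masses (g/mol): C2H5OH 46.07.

155 g

n(C2H5OH) = 497.0 / 46.07 = 10.79 mol
n(O2) = 22.30 mol
n/ν for C2H5OH = 10.79/1 = 10.79
n/ν for O2 = 22.30/3 = 7.433
Smallest n/ν is O2 → limiting reagent.
C2H5OH consumed = (1/3) × 22.30 = 7.433 mol
C2H5OH remaining = 10.79 − 7.433 = 3.357 mol
mass = 3.357 × 46.07 = 154.7 g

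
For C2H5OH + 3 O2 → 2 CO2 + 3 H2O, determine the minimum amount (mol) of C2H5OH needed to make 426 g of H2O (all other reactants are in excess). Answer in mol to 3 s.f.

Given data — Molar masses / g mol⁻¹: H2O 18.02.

7.88 mol

n(H2O) = 426 / 18.02 = 23.64 mol
n(C2H5OH) = (1/3) × 23.64 = 7.880 mol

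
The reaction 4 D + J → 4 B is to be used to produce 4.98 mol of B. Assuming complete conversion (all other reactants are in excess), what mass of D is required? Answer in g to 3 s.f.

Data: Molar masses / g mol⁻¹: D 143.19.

n(B) = 4.980 mol
n(D) = (4/4) × 4.980 = 4.980 mol
mass = 4.980 × 143.19 = 713.1 g

713 g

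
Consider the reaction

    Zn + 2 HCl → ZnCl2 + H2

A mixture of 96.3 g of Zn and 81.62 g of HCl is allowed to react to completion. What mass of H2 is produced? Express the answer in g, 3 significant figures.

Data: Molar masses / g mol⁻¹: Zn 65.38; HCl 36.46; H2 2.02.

2.26 g

n(Zn) = 96.30 / 65.38 = 1.473 mol
n(HCl) = 81.62 / 36.46 = 2.239 mol
n/ν for Zn = 1.473/1 = 1.473
n/ν for HCl = 2.239/2 = 1.120
Smallest n/ν is HCl → limiting reagent.
n(H2) = (1/2) × 2.239 = 1.120 mol
mass = 1.120 × 2.02 = 2.262 g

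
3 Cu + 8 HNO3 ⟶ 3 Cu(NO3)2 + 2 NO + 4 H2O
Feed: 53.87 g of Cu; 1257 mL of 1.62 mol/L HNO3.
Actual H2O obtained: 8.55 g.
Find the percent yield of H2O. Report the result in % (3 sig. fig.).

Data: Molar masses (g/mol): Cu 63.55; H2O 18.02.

n(Cu) = 53.87 / 63.55 = 0.8477 mol
n(HNO3) = 1.62 × 1257/1000 = 2.036 mol
n/ν for Cu = 0.8477/3 = 0.2826
n/ν for HNO3 = 2.036/8 = 0.2545
Smallest n/ν is HNO3 → limiting reagent.
theoretical n(H2O) = (4/8) × 2.036 = 1.018 mol → 18.34 g
% yield = 8.55 / 18.34 × 100 = 46.62 %

46.6 %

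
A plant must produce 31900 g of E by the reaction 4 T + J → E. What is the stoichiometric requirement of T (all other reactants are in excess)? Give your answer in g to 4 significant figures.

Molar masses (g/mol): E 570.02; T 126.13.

n(E) = 31900 / 570.02 = 55.96 mol
n(T) = (4/1) × 55.96 = 223.8 mol
mass = 223.8 × 126.13 = 28230 g

28230 g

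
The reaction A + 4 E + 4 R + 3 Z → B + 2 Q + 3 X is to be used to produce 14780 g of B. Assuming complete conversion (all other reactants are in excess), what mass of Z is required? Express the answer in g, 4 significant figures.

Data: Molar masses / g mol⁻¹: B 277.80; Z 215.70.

34430 g

n(B) = 14780 / 277.80 = 53.20 mol
n(Z) = (3/1) × 53.20 = 159.6 mol
mass = 159.6 × 215.70 = 34430 g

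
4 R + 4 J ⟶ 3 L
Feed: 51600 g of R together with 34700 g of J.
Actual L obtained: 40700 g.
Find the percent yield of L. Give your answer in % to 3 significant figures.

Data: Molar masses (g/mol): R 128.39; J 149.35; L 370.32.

63.1 %

n(R) = 51600 / 128.39 = 401.9 mol
n(J) = 34700 / 149.35 = 232.3 mol
n/ν → R: 100.5, J: 58.08; J is limiting.
theoretical n(L) = (3/4) × 232.3 = 174.2 mol → 64510 g
% yield = 40700 / 64510 × 100 = 63.09 %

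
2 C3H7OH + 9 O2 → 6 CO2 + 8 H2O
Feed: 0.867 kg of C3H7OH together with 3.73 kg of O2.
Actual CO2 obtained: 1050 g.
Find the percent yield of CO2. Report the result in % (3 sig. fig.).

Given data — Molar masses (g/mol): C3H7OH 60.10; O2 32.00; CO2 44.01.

55.1 %

n(C3H7OH) = 0.8670×1000 / 60.10 = 14.43 mol
n(O2) = 3.730×1000 / 32.00 = 116.6 mol
n/ν → C3H7OH: 7.215, O2: 12.96; C3H7OH is limiting.
theoretical n(CO2) = (6/2) × 14.43 = 43.29 mol → 1905 g
% yield = 1050 / 1905 × 100 = 55.12 %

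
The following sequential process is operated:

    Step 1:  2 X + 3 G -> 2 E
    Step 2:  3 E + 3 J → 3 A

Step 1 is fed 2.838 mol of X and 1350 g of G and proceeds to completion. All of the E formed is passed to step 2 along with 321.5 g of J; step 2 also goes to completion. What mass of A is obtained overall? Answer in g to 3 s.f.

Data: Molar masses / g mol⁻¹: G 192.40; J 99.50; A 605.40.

Step 1:
n(X) = 2.838 mol
n(G) = 1350 / 192.40 = 7.017 mol
n/ν → X: 1.419, G: 2.339; X is limiting.
n(E) produced = (2/2) × 2.838 = 2.838 mol
Step 2:
n(E) available = 2.838 mol
n(J) = 321.5 / 99.50 = 3.231 mol
n/ν → E: 0.9460, J: 1.077; E is limiting.
n(A) = (3/3) × 2.838 = 2.838 mol
mass = 2.838 × 605.40 = 1718 g

1720 g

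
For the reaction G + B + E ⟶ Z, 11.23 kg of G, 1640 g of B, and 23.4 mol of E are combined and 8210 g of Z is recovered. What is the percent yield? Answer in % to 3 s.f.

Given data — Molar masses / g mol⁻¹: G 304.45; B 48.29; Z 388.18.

n(G) = 11.23×1000 / 304.45 = 36.89 mol
n(B) = 1640 / 48.29 = 33.96 mol
n(E) = 23.40 mol
n/ν for G = 36.89/1 = 36.89
n/ν for B = 33.96/1 = 33.96
n/ν for E = 23.40/1 = 23.40
Smallest n/ν is E → limiting reagent.
theoretical n(Z) = (1/1) × 23.40 = 23.40 mol → 9083 g
% yield = 8210 / 9083 × 100 = 90.39 %

90.4 %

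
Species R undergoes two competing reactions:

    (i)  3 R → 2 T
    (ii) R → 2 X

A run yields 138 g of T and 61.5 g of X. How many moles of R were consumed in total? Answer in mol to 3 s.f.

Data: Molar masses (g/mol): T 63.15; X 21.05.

4.74 mol

n(T) = 138 / 63.15 = 2.185 mol
n(X) = 61.5 / 21.05 = 2.922 mol
n(R) via (i) = (3/2)×2.185 = 3.278 mol
n(R) via (ii) = (1/2)×2.922 = 1.461 mol
total n(R) = 3.278 + 1.461 = 4.739 mol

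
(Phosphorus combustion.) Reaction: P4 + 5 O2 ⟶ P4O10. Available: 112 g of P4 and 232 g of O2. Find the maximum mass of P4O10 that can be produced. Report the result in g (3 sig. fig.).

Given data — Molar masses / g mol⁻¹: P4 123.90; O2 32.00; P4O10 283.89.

257 g

n(P4) = 112.0 / 123.90 = 0.9040 mol
n(O2) = 232.0 / 32.00 = 7.250 mol
n/ν → P4: 0.9040, O2: 1.450; P4 is limiting.
n(P4O10) = (1/1) × 0.9040 = 0.9040 mol
mass = 0.9040 × 283.89 = 256.6 g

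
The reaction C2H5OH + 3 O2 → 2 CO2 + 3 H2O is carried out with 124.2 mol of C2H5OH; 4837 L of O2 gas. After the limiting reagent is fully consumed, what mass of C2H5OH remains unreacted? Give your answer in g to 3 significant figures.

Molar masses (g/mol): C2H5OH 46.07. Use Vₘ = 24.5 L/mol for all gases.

n(C2H5OH) = 124.2 mol
n(O2) = 4837 / 24.5 = 197.4 mol
n/ν for C2H5OH = 124.2/1 = 124.2
n/ν for O2 = 197.4/3 = 65.80
Smallest n/ν is O2 → limiting reagent.
C2H5OH consumed = (1/3) × 197.4 = 65.80 mol
C2H5OH remaining = 124.2 − 65.80 = 58.40 mol
mass = 58.40 × 46.07 = 2690 g

2690 g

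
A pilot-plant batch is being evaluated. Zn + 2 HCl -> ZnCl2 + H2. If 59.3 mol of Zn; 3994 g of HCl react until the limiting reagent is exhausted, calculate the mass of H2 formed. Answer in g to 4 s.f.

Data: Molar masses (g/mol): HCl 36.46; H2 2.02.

n(Zn) = 59.30 mol
n(HCl) = 3994 / 36.46 = 109.5 mol
n/ν → Zn: 59.30, HCl: 54.75; HCl is limiting.
n(H2) = (1/2) × 109.5 = 54.75 mol
mass = 54.75 × 2.02 = 110.6 g

110.6 g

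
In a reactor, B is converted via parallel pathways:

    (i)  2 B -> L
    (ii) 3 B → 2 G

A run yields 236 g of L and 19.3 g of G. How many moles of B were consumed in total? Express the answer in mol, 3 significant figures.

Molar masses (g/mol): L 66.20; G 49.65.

n(L) = 236 / 66.20 = 3.565 mol
n(G) = 19.3 / 49.65 = 0.3887 mol
n(B) via (i) = (2/1)×3.565 = 7.130 mol
n(B) via (ii) = (3/2)×0.3887 = 0.5831 mol
total n(B) = 7.130 + 0.5831 = 7.713 mol

7.71 mol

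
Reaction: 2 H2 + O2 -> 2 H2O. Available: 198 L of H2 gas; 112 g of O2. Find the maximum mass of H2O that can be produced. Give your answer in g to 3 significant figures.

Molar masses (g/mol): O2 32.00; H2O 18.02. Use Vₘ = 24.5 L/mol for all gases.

n(H2) = 198.0 / 24.5 = 8.082 mol
n(O2) = 112.0 / 32.00 = 3.500 mol
n/ν for H2 = 8.082/2 = 4.041
n/ν for O2 = 3.500/1 = 3.500
Smallest n/ν is O2 → limiting reagent.
n(H2O) = (2/1) × 3.500 = 7.000 mol
mass = 7.000 × 18.02 = 126.1 g

126 g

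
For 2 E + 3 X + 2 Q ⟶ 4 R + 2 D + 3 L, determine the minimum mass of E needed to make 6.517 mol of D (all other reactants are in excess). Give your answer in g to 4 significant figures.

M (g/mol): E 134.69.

877.8 g

n(D) = 6.517 mol
n(E) = (2/2) × 6.517 = 6.517 mol
mass = 6.517 × 134.69 = 877.8 g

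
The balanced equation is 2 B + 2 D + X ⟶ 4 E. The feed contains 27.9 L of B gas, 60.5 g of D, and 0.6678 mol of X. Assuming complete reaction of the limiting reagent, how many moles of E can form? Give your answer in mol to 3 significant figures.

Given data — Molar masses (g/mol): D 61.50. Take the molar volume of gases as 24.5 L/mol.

1.97 mol

n(B) = 27.90 / 24.5 = 1.139 mol
n(D) = 60.50 / 61.50 = 0.9837 mol
n(X) = 0.6678 mol
n/ν → B: 0.5695, D: 0.4919, X: 0.6678; D is limiting.
n(E) = (4/2) × 0.9837 = 1.967 mol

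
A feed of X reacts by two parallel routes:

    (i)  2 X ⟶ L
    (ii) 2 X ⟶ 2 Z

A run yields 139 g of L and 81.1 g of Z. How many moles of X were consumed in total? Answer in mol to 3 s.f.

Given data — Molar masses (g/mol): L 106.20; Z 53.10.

4.15 mol

n(L) = 139 / 106.20 = 1.309 mol
n(Z) = 81.1 / 53.10 = 1.527 mol
n(X) via (i) = (2/1)×1.309 = 2.618 mol
n(X) via (ii) = (2/2)×1.527 = 1.527 mol
total n(X) = 2.618 + 1.527 = 4.145 mol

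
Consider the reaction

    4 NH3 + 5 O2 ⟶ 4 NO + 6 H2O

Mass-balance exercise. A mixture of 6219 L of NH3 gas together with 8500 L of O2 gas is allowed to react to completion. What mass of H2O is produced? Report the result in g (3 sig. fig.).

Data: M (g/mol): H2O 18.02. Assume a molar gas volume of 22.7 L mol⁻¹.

7410 g

n(NH3) = 6219 / 22.7 = 274.0 mol
n(O2) = 8500 / 22.7 = 374.4 mol
n/ν → NH3: 68.50, O2: 74.88; NH3 is limiting.
n(H2O) = (6/4) × 274.0 = 411.0 mol
mass = 411.0 × 18.02 = 7406 g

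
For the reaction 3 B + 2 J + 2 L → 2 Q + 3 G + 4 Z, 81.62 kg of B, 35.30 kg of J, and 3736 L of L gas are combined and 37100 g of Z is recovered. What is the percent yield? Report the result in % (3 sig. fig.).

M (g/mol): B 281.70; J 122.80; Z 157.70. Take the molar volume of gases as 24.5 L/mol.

77.1 %

n(B) = 81.62×1000 / 281.70 = 289.7 mol
n(J) = 35.30×1000 / 122.80 = 287.5 mol
n(L) = 3736 / 24.5 = 152.5 mol
n/ν for B = 289.7/3 = 96.57
n/ν for J = 287.5/2 = 143.8
n/ν for L = 152.5/2 = 76.25
Smallest n/ν is L → limiting reagent.
theoretical n(Z) = (4/2) × 152.5 = 305.0 mol → 48100 g
% yield = 37100 / 48100 × 100 = 77.13 %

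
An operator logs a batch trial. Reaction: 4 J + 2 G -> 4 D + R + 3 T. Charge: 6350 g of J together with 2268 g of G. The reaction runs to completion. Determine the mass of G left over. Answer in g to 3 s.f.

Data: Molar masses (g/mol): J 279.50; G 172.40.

n(J) = 6350 / 279.50 = 22.72 mol
n(G) = 2268 / 172.40 = 13.16 mol
n/ν for J = 22.72/4 = 5.680
n/ν for G = 13.16/2 = 6.580
Smallest n/ν is J → limiting reagent.
G consumed = (2/4) × 22.72 = 11.36 mol
G remaining = 13.16 − 11.36 = 1.800 mol
mass = 1.800 × 172.40 = 310.3 g

310 g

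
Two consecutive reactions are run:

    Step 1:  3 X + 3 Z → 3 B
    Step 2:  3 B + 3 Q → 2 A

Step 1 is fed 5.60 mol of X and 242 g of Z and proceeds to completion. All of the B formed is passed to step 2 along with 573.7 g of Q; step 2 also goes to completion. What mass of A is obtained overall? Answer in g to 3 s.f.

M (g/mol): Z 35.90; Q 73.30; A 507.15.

1890 g

Step 1:
n(X) = 5.600 mol
n(Z) = 242.0 / 35.90 = 6.741 mol
n/ν → X: 1.867, Z: 2.247; X is limiting.
n(B) produced = (3/3) × 5.600 = 5.600 mol
Step 2:
n(B) available = 5.600 mol
n(Q) = 573.7 / 73.30 = 7.827 mol
n/ν → B: 1.867, Q: 2.609; B is limiting.
n(A) = (2/3) × 5.600 = 3.733 mol
mass = 3.733 × 507.15 = 1893 g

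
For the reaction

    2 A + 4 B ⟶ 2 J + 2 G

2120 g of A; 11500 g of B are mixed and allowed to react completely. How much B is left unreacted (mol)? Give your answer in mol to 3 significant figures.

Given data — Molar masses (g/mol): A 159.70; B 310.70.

10.5 mol

n(A) = 2120 / 159.70 = 13.27 mol
n(B) = 11500 / 310.70 = 37.01 mol
n/ν for A = 13.27/2 = 6.635
n/ν for B = 37.01/4 = 9.253
Smallest n/ν is A → limiting reagent.
B consumed = (4/2) × 13.27 = 26.54 mol
B remaining = 37.01 − 26.54 = 10.47 mol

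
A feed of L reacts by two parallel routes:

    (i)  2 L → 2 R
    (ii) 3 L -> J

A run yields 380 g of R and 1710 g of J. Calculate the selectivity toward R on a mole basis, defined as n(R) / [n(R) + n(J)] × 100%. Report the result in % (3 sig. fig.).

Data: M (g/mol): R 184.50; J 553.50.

40.0 %

n(R) = 380 / 184.50 = 2.060 mol
n(J) = 1710 / 553.50 = 3.089 mol
selectivity = 2.060/(2.060+3.089) × 100 = 40.01 %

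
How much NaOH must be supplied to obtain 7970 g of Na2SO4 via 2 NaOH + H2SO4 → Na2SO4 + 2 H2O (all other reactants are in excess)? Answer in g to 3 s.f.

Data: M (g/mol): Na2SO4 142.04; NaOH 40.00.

4490 g

n(Na2SO4) = 7970 / 142.04 = 56.11 mol
n(NaOH) = (2/1) × 56.11 = 112.2 mol
mass = 112.2 × 40.00 = 4488 g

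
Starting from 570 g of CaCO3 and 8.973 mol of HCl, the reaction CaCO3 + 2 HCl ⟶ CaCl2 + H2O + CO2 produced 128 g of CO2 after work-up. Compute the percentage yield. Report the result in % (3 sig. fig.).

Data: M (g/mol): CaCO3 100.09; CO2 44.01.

64.8 %

n(CaCO3) = 570.0 / 100.09 = 5.695 mol
n(HCl) = 8.973 mol
n/ν → CaCO3: 5.695, HCl: 4.487; HCl is limiting.
theoretical n(CO2) = (1/2) × 8.973 = 4.487 mol → 197.5 g
% yield = 128 / 197.5 × 100 = 64.81 %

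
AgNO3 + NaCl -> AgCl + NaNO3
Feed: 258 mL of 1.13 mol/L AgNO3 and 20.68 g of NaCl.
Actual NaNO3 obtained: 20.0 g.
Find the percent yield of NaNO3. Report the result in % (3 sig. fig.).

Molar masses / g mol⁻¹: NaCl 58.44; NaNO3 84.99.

80.7 %

n(AgNO3) = 1.13 × 258.0/1000 = 0.2915 mol
n(NaCl) = 20.68 / 58.44 = 0.3539 mol
n/ν → AgNO3: 0.2915, NaCl: 0.3539; AgNO3 is limiting.
theoretical n(NaNO3) = (1/1) × 0.2915 = 0.2915 mol → 24.77 g
% yield = 20.0 / 24.77 × 100 = 80.74 %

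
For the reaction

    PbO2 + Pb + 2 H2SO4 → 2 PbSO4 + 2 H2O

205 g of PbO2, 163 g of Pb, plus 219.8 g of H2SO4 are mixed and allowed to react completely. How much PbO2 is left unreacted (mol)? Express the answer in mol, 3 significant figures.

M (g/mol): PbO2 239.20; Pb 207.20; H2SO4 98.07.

0.0703 mol

n(PbO2) = 205.0 / 239.20 = 0.8570 mol
n(Pb) = 163.0 / 207.20 = 0.7867 mol
n(H2SO4) = 219.8 / 98.07 = 2.241 mol
n/ν → PbO2: 0.8570, Pb: 0.7867, H2SO4: 1.121; Pb is limiting.
PbO2 consumed = (1/1) × 0.7867 = 0.7867 mol
PbO2 remaining = 0.8570 − 0.7867 = 0.07030 mol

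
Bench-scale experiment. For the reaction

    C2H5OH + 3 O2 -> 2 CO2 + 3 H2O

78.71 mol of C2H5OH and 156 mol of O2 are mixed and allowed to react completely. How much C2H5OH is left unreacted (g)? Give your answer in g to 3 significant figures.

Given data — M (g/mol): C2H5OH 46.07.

1230 g

n(C2H5OH) = 78.71 mol
n(O2) = 156.0 mol
n/ν for C2H5OH = 78.71/1 = 78.71
n/ν for O2 = 156.0/3 = 52.00
Smallest n/ν is O2 → limiting reagent.
C2H5OH consumed = (1/3) × 156.0 = 52.00 mol
C2H5OH remaining = 78.71 − 52.00 = 26.71 mol
mass = 26.71 × 46.07 = 1231 g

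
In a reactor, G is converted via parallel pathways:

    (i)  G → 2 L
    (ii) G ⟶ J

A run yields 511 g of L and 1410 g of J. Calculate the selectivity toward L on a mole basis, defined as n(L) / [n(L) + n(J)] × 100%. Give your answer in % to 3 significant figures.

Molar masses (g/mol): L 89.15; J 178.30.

42.0 %

n(L) = 511 / 89.15 = 5.732 mol
n(J) = 1410 / 178.30 = 7.908 mol
selectivity = 5.732/(5.732+7.908) × 100 = 42.02 %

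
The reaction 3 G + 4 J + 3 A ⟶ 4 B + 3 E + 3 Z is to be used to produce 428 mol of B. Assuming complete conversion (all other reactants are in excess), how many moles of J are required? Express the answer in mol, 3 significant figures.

428 mol

n(B) = 428.0 mol
n(J) = (4/4) × 428.0 = 428.0 mol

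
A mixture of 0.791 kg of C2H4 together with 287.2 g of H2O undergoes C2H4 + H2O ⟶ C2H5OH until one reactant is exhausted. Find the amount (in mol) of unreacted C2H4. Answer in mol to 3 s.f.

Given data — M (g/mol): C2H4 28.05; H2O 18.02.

n(C2H4) = 0.7910×1000 / 28.05 = 28.20 mol
n(H2O) = 287.2 / 18.02 = 15.94 mol
n/ν for C2H4 = 28.20/1 = 28.20
n/ν for H2O = 15.94/1 = 15.94
Smallest n/ν is H2O → limiting reagent.
C2H4 consumed = (1/1) × 15.94 = 15.94 mol
C2H4 remaining = 28.20 − 15.94 = 12.26 mol

12.3 mol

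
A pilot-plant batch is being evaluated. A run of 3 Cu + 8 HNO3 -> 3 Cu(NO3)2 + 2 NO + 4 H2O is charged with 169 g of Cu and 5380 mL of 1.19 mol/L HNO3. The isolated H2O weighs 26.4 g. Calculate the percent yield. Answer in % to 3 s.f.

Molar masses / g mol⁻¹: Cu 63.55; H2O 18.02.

45.8 %

n(Cu) = 169.0 / 63.55 = 2.659 mol
n(HNO3) = 1.19 × 5380/1000 = 6.402 mol
n/ν → Cu: 0.8863, HNO3: 0.8003; HNO3 is limiting.
theoretical n(H2O) = (4/8) × 6.402 = 3.201 mol → 57.68 g
% yield = 26.4 / 57.68 × 100 = 45.77 %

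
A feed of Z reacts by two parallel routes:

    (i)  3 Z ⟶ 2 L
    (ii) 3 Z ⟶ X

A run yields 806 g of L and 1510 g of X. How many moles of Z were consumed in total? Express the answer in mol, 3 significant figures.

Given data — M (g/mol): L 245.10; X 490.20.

14.2 mol

n(L) = 806 / 245.10 = 3.288 mol
n(X) = 1510 / 490.20 = 3.080 mol
n(Z) via (i) = (3/2)×3.288 = 4.932 mol
n(Z) via (ii) = (3/1)×3.080 = 9.240 mol
total n(Z) = 4.932 + 9.240 = 14.17 mol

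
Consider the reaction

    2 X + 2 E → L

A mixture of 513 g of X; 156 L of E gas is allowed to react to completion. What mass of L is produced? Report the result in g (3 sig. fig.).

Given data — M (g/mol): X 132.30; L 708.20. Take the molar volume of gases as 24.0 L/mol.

1370 g

n(X) = 513.0 / 132.30 = 3.878 mol
n(E) = 156.0 / 24.0 = 6.500 mol
n/ν → X: 1.939, E: 3.250; X is limiting.
n(L) = (1/2) × 3.878 = 1.939 mol
mass = 1.939 × 708.20 = 1373 g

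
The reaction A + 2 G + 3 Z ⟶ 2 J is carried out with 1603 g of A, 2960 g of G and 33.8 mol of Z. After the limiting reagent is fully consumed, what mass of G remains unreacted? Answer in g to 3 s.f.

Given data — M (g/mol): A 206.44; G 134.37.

873 g

n(A) = 1603 / 206.44 = 7.765 mol
n(G) = 2960 / 134.37 = 22.03 mol
n(Z) = 33.80 mol
n/ν for A = 7.765/1 = 7.765
n/ν for G = 22.03/2 = 11.02
n/ν for Z = 33.80/3 = 11.27
Smallest n/ν is A → limiting reagent.
G consumed = (2/1) × 7.765 = 15.53 mol
G remaining = 22.03 − 15.53 = 6.500 mol
mass = 6.500 × 134.37 = 873.4 g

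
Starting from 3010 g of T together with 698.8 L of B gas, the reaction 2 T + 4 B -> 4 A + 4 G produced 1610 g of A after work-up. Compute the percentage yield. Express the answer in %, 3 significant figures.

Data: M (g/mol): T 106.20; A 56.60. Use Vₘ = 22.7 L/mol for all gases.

92.4 %

n(T) = 3010 / 106.20 = 28.34 mol
n(B) = 698.8 / 22.7 = 30.78 mol
n/ν for T = 28.34/2 = 14.17
n/ν for B = 30.78/4 = 7.695
Smallest n/ν is B → limiting reagent.
theoretical n(A) = (4/4) × 30.78 = 30.78 mol → 1742 g
% yield = 1610 / 1742 × 100 = 92.42 %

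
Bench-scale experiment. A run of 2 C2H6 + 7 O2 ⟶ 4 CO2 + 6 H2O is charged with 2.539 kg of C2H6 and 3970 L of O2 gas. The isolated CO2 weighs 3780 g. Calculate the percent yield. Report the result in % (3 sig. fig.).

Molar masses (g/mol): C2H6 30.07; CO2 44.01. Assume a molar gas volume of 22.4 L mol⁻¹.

n(C2H6) = 2.539×1000 / 30.07 = 84.44 mol
n(O2) = 3970 / 22.4 = 177.2 mol
n/ν → C2H6: 42.22, O2: 25.31; O2 is limiting.
theoretical n(CO2) = (4/7) × 177.2 = 101.3 mol → 4458 g
% yield = 3780 / 4458 × 100 = 84.79 %

84.8 %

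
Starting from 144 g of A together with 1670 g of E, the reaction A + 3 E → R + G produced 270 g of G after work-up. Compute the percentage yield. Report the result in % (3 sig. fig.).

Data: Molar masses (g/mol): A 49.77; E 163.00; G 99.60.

93.7 %

n(A) = 144.0 / 49.77 = 2.893 mol
n(E) = 1670 / 163.00 = 10.25 mol
n/ν for A = 2.893/1 = 2.893
n/ν for E = 10.25/3 = 3.417
Smallest n/ν is A → limiting reagent.
theoretical n(G) = (1/1) × 2.893 = 2.893 mol → 288.1 g
% yield = 270 / 288.1 × 100 = 93.72 %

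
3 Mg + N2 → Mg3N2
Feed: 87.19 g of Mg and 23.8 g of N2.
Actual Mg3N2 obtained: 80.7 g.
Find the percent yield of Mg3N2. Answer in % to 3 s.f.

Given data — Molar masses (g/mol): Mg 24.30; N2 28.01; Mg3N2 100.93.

n(Mg) = 87.19 / 24.30 = 3.588 mol
n(N2) = 23.80 / 28.01 = 0.8497 mol
n/ν for Mg = 3.588/3 = 1.196
n/ν for N2 = 0.8497/1 = 0.8497
Smallest n/ν is N2 → limiting reagent.
theoretical n(Mg3N2) = (1/1) × 0.8497 = 0.8497 mol → 85.76 g
% yield = 80.7 / 85.76 × 100 = 94.10 %

94.1 %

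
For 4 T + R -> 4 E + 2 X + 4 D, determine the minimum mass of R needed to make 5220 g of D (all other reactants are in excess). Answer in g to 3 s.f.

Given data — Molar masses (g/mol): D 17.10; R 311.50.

23800 g

n(D) = 5220 / 17.10 = 305.3 mol
n(R) = (1/4) × 305.3 = 76.33 mol
mass = 76.33 × 311.50 = 23780 g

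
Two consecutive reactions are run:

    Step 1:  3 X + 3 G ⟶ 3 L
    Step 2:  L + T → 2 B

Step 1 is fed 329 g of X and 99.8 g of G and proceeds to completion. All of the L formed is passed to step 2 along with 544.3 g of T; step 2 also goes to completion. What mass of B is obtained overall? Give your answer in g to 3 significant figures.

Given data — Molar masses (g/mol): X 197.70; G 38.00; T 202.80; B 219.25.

Step 1:
n(X) = 329.0 / 197.70 = 1.664 mol
n(G) = 99.80 / 38.00 = 2.626 mol
n/ν for X = 1.664/3 = 0.5547
n/ν for G = 2.626/3 = 0.8753
Smallest n/ν is X → limiting reagent.
n(L) produced = (3/3) × 1.664 = 1.664 mol
Step 2:
n(L) available = 1.664 mol
n(T) = 544.3 / 202.80 = 2.684 mol
n/ν for L = 1.664/1 = 1.664
n/ν for T = 2.684/1 = 2.684
Smallest n/ν is L → limiting reagent.
n(B) = (2/1) × 1.664 = 3.328 mol
mass = 3.328 × 219.25 = 729.7 g

730 g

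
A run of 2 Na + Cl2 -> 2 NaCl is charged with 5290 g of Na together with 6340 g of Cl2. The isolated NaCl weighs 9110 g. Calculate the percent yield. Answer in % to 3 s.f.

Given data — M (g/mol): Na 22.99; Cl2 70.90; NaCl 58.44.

n(Na) = 5290 / 22.99 = 230.1 mol
n(Cl2) = 6340 / 70.90 = 89.42 mol
n/ν → Na: 115.1, Cl2: 89.42; Cl2 is limiting.
theoretical n(NaCl) = (2/1) × 89.42 = 178.8 mol → 10450 g
% yield = 9110 / 10450 × 100 = 87.18 %

87.2 %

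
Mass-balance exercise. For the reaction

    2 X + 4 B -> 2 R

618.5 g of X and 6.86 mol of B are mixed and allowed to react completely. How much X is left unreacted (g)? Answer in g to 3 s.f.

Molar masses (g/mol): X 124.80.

n(X) = 618.5 / 124.80 = 4.956 mol
n(B) = 6.860 mol
n/ν for X = 4.956/2 = 2.478
n/ν for B = 6.860/4 = 1.715
Smallest n/ν is B → limiting reagent.
X consumed = (2/4) × 6.860 = 3.430 mol
X remaining = 4.956 − 3.430 = 1.526 mol
mass = 1.526 × 124.80 = 190.4 g

190 g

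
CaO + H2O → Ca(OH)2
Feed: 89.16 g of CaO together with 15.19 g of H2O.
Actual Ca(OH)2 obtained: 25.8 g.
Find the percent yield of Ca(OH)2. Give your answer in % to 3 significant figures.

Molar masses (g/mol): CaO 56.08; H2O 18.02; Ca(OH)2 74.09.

41.3 %

n(CaO) = 89.16 / 56.08 = 1.590 mol
n(H2O) = 15.19 / 18.02 = 0.8430 mol
n/ν for CaO = 1.590/1 = 1.590
n/ν for H2O = 0.8430/1 = 0.8430
Smallest n/ν is H2O → limiting reagent.
theoretical n(Ca(OH)2) = (1/1) × 0.8430 = 0.8430 mol → 62.46 g
% yield = 25.8 / 62.46 × 100 = 41.31 %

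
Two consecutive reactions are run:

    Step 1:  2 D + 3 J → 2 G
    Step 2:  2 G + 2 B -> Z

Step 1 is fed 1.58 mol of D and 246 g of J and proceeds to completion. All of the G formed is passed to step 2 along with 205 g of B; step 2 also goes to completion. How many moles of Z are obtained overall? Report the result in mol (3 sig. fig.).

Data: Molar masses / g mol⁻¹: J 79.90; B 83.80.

Step 1:
n(D) = 1.580 mol
n(J) = 246.0 / 79.90 = 3.079 mol
n/ν → D: 0.7900, J: 1.026; D is limiting.
n(G) produced = (2/2) × 1.580 = 1.580 mol
Step 2:
n(G) available = 1.580 mol
n(B) = 205.0 / 83.80 = 2.446 mol
n/ν → G: 0.7900, B: 1.223; G is limiting.
n(Z) = (1/2) × 1.580 = 0.7900 mol

0.790 mol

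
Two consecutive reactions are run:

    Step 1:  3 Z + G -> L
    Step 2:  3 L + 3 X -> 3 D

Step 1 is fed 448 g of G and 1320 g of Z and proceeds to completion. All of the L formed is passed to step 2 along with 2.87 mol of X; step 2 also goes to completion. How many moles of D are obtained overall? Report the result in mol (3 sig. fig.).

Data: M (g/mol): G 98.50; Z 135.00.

Step 1:
n(G) = 448.0 / 98.50 = 4.548 mol
n(Z) = 1320 / 135.00 = 9.778 mol
n/ν for G = 4.548/1 = 4.548
n/ν for Z = 9.778/3 = 3.259
Smallest n/ν is Z → limiting reagent.
n(L) produced = (1/3) × 9.778 = 3.259 mol
Step 2:
n(L) available = 3.259 mol
n(X) = 2.870 mol
n/ν for L = 3.259/3 = 1.086
n/ν for X = 2.870/3 = 0.9567
Smallest n/ν is X → limiting reagent.
n(D) = (3/3) × 2.870 = 2.870 mol

2.87 mol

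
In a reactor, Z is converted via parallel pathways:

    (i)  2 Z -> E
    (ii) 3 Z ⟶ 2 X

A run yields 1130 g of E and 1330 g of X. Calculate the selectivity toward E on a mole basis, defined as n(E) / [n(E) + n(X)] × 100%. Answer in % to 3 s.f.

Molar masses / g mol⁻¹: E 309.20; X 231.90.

38.9 %

n(E) = 1130 / 309.20 = 3.655 mol
n(X) = 1330 / 231.90 = 5.735 mol
selectivity = 3.655/(3.655+5.735) × 100 = 38.92 %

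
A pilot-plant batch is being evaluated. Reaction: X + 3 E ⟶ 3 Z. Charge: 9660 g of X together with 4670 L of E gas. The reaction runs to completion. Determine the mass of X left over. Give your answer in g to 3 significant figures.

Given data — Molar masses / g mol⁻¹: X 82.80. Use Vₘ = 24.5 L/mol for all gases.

4400 g

n(X) = 9660 / 82.80 = 116.7 mol
n(E) = 4670 / 24.5 = 190.6 mol
n/ν → X: 116.7, E: 63.53; E is limiting.
X consumed = (1/3) × 190.6 = 63.53 mol
X remaining = 116.7 − 63.53 = 53.17 mol
mass = 53.17 × 82.80 = 4402 g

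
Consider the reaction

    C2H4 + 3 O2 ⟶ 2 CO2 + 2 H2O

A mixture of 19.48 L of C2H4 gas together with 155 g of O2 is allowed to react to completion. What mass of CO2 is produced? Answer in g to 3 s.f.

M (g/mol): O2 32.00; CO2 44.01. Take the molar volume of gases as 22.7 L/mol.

75.5 g

n(C2H4) = 19.48 / 22.7 = 0.8581 mol
n(O2) = 155.0 / 32.00 = 4.844 mol
n/ν for C2H4 = 0.8581/1 = 0.8581
n/ν for O2 = 4.844/3 = 1.615
Smallest n/ν is C2H4 → limiting reagent.
n(CO2) = (2/1) × 0.8581 = 1.716 mol
mass = 1.716 × 44.01 = 75.52 g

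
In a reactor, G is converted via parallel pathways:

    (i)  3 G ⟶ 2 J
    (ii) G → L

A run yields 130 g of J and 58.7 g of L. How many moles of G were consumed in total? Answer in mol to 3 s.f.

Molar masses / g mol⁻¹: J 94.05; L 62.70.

3.01 mol

n(J) = 130 / 94.05 = 1.382 mol
n(L) = 58.7 / 62.70 = 0.9362 mol
n(G) via (i) = (3/2)×1.382 = 2.073 mol
n(G) via (ii) = (1/1)×0.9362 = 0.9362 mol
total n(G) = 2.073 + 0.9362 = 3.009 mol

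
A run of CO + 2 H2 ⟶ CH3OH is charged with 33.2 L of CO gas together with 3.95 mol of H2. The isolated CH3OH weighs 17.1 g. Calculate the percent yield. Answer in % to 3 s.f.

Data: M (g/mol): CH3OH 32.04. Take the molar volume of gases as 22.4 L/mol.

n(CO) = 33.20 / 22.4 = 1.482 mol
n(H2) = 3.950 mol
n/ν for CO = 1.482/1 = 1.482
n/ν for H2 = 3.950/2 = 1.975
Smallest n/ν is CO → limiting reagent.
theoretical n(CH3OH) = (1/1) × 1.482 = 1.482 mol → 47.48 g
% yield = 17.1 / 47.48 × 100 = 36.02 %

36.0 %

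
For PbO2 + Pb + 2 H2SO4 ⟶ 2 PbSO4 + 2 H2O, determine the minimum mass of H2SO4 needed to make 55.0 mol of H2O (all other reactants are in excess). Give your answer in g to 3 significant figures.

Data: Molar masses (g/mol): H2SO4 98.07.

n(H2O) = 55.00 mol
n(H2SO4) = (2/2) × 55.00 = 55.00 mol
mass = 55.00 × 98.07 = 5394 g

5390 g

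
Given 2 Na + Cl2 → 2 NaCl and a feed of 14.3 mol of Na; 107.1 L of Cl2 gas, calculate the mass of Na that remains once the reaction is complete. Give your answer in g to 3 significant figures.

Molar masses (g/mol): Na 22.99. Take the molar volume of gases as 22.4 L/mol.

109 g

n(Na) = 14.30 mol
n(Cl2) = 107.1 / 22.4 = 4.781 mol
n/ν → Na: 7.150, Cl2: 4.781; Cl2 is limiting.
Na consumed = (2/1) × 4.781 = 9.562 mol
Na remaining = 14.30 − 9.562 = 4.738 mol
mass = 4.738 × 22.99 = 108.9 g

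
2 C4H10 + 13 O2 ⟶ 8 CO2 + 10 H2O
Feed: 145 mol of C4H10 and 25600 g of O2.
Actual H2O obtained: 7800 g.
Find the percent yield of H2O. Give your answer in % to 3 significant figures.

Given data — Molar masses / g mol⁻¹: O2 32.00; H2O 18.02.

n(C4H10) = 145.0 mol
n(O2) = 25600 / 32.00 = 800.0 mol
n/ν → C4H10: 72.50, O2: 61.54; O2 is limiting.
theoretical n(H2O) = (10/13) × 800.0 = 615.4 mol → 11090 g
% yield = 7800 / 11090 × 100 = 70.33 %

70.3 %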